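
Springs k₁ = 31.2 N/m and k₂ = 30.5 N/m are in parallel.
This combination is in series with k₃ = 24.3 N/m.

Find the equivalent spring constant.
k₁₂ = k₁ + k₂ = 61.7 N/m (parallel)
1/k_eq = 1/k₁₂ + 1/k₃ → k_eq = 17.43 N/m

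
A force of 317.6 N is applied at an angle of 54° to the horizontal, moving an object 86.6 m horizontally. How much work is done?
W = Fd cosθ = 317.6×86.6×cos(54°) = 16167.0 J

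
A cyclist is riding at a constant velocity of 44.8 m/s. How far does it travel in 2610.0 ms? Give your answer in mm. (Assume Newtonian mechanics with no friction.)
d = vt (with unit conversion) = 116900.0 mm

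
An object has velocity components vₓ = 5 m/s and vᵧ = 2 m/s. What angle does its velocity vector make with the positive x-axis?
θ = arctan(vᵧ/vₓ) = arctan(2/5) = 21.8°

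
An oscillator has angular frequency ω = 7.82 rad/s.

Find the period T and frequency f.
T = 2π/ω = 2π/7.82 = 0.8035 s; f = ω/2π = 1.245 Hz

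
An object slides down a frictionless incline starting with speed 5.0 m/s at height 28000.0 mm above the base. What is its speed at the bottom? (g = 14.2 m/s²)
½mv₀² + mgh = ½mv² → v = √(v₀² + 2gh) = √(5² + 2×14.2×28) = 28.64 m/s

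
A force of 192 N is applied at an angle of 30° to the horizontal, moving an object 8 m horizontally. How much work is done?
W = Fd cosθ = 192×8×cos(30°) = 1330.2 J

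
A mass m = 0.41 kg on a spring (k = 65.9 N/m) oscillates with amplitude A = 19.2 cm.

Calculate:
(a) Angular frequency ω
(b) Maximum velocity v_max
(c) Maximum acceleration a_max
ω = √(k/m) = √(65.9/0.41) = 12.68 rad/s
v_max = ωA = 12.68×0.192 = 2.434 m/s
a_max = ω²A = 12.68²×0.192 = 30.86 m/s²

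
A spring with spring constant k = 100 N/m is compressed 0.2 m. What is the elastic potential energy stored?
PE = ½kx² = ½×100×0.2² = 2.0 J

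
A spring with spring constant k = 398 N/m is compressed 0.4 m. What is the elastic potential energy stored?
PE = ½kx² = ½×398×0.4² = 31.84 J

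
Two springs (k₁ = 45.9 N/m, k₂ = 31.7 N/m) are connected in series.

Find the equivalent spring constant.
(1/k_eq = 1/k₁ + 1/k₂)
1/k_eq = 1/45.9 + 1/31.7 = 0.053332; k_eq = 18.75 N/m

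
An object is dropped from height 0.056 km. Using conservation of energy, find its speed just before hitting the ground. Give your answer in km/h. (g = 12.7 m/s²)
mgh = ½mv² → v = √(2gh) = √(2×12.7×56) = 37.71 m/s = 135.8 km/h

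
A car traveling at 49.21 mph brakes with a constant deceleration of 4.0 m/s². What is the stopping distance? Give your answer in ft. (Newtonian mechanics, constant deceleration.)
d = v₀² / (2a) (with unit conversion) = 198.5 ft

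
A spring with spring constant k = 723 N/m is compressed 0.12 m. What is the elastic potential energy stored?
PE = ½kx² = ½×723×0.12² = 5.206 J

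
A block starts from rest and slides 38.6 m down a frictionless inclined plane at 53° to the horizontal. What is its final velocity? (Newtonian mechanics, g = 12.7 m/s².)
a = g sin(θ) = 12.7 × sin(53°) = 10.14 m/s²
v = √(2ad) = √(2 × 10.14 × 38.6) = 27.98 m/s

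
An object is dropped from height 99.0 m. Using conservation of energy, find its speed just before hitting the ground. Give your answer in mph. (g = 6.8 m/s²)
mgh = ½mv² → v = √(2gh) = √(2×6.8×99) = 36.69 m/s = 82.08 mph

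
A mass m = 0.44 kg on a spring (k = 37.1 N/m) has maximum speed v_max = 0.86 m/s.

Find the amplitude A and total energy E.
½mv²_max = ½kA² → A = v_max√(m/k) = 0.86×√(0.44/37.1) = 0.09366 m = 9.366 cm
E = ½mv²_max = ½×0.44×0.86² = 0.1627 J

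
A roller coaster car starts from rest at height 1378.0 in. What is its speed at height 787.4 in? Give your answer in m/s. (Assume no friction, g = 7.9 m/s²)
mgh₁ = ½mv₂² + mgh₂ → v₂ = √(2g(h₁−h₂)) = √(2×7.9×(35−20)) = 15.4 m/s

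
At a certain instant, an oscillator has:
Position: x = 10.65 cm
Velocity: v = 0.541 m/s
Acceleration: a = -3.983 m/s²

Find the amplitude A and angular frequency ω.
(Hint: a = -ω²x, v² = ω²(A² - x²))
a = −ω²x → ω = √(|a|/x) = √(3.983/0.1065) = 6.115 rad/s
v² = ω²(A² − x²) → A = √(x² + v²/ω²) = √(0.1065² + 0.541²/6.115²) = 0.1384 m = 13.84 cm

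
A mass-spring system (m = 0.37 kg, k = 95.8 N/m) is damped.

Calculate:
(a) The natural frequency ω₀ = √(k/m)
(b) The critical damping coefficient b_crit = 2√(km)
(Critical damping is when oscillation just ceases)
ω₀ = √(k/m) = √(95.8/0.37) = 16.09 rad/s
b_crit = 2√(km) = 2√(95.8×0.37) = 11.91 kg/s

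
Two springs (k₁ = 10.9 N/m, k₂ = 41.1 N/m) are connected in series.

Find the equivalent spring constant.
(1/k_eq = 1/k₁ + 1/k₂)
1/k_eq = 1/10.9 + 1/41.1 = 0.11607; k_eq = 8.615 N/m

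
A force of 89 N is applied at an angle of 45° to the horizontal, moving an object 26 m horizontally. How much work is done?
W = Fd cosθ = 89×26×cos(45°) = 1636.2 J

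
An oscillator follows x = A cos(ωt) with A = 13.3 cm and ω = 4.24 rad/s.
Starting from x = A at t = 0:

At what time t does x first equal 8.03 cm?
cos(ωt) = x/A = 8.03/13.3 = 0.6038
ωt = arccos(0.6038) = 0.9226 rad
t = 0.9226/4.24 = 0.2176 s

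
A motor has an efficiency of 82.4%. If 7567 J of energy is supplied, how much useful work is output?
W_out = η × W_in = 0.824 × 7567 = 6235.2 J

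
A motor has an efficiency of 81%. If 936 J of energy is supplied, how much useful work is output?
W_out = η × W_in = 0.81 × 936 = 758.16 J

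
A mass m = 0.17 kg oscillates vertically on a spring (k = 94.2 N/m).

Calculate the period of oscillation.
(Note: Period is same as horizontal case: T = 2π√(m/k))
T = 2π√(m/k) = 2π√(0.17/94.2) = 0.2669 s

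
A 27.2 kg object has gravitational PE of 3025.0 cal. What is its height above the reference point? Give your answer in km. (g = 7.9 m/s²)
PE = mgh → h = PE/(mg) = 1.266e+04 J / (27.2 kg × 7.9 m/s²) = 58.9 m = 0.0589 km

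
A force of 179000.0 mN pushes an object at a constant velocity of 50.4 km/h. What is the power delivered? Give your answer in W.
P = Fv = 179 N × 14 m/s = 2506 W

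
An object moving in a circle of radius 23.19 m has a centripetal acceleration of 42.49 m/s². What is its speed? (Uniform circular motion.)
v = √(a_c × r) = √(42.49 × 23.19) = 31.39 m/s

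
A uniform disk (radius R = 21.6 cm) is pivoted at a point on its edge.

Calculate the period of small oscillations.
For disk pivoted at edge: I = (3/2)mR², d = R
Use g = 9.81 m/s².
I/m = (3/2)R² = 0.06998 m²; d = R = 0.216 m
T = 2π√((3/2)R²/(gR)) = 2π√(3R/(2g)) = 1.142 s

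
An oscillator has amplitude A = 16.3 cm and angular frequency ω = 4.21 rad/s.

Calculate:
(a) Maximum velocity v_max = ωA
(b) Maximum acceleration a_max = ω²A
v_max = ωA = 4.21×0.163 = 0.6862 m/s
a_max = ω²A = 4.21²×0.163 = 2.889 m/s²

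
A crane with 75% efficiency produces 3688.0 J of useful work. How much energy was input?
W_in = W_out/η = 3688.0/0.75 = 4917.3 J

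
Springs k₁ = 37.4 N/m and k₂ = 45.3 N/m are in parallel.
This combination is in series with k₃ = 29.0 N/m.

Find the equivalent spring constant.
k₁₂ = k₁ + k₂ = 82.7 N/m (parallel)
1/k_eq = 1/k₁₂ + 1/k₃ → k_eq = 21.47 N/m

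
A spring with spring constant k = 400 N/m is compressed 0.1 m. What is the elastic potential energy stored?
PE = ½kx² = ½×400×0.1² = 2.0 J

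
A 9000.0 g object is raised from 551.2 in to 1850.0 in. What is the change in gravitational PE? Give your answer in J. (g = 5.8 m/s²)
ΔPE = mg(h₂ − h₁) = 9 kg × 5.8 m/s² × (46.99 − 14) m = 1722 J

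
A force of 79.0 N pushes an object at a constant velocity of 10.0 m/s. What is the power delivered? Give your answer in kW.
P = Fv = 79 N × 10 m/s = 790 W = 0.79 kW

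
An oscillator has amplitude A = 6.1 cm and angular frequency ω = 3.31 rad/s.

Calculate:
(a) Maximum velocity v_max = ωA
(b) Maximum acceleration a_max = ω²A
v_max = ωA = 3.31×0.061 = 0.2019 m/s
a_max = ω²A = 3.31²×0.061 = 0.6683 m/s²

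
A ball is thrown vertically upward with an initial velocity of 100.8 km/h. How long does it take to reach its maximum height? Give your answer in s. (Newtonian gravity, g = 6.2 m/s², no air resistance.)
t_up = v₀/g (with unit conversion) = 4.516 s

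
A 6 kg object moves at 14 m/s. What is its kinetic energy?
KE = ½mv² = ½×6×14² = 588.0 J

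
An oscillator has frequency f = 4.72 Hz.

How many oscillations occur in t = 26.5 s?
n = f×t = 4.72×26.5 = 125.1 oscillations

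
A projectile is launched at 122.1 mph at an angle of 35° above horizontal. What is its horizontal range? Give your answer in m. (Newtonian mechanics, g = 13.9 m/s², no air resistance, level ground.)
R = v₀² sin(2θ) / g (with unit conversion) = 201.4 m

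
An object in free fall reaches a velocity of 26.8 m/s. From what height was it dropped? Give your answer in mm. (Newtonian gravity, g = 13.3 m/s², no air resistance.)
h = v²/(2g) (with unit conversion) = 27000.0 mm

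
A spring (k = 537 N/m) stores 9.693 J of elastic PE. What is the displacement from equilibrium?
PE = ½kx² → x = √(2PE/k) = √(2×9.693/537) = 0.19 m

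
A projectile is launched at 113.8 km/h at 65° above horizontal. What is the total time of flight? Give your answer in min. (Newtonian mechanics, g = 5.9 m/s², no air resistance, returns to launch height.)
T = 2v₀sin(θ)/g (with unit conversion) = 0.1619 min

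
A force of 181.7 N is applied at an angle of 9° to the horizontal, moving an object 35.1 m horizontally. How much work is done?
W = Fd cosθ = 181.7×35.1×cos(9°) = 6299.2 J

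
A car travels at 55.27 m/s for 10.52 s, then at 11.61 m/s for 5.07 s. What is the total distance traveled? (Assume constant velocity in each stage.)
d₁ = v₁t₁ = 55.27 × 10.52 = 581.44 m
d₂ = v₂t₂ = 11.61 × 5.07 = 58.8627 m
d_total = 581.44 + 58.8627 = 640.3 m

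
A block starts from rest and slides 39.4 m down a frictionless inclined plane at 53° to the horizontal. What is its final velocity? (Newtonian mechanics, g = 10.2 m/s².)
a = g sin(θ) = 10.2 × sin(53°) = 8.15 m/s²
v = √(2ad) = √(2 × 8.15 × 39.4) = 25.34 m/s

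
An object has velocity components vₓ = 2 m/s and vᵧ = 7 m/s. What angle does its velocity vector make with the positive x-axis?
θ = arctan(vᵧ/vₓ) = arctan(7/2) = 74.05°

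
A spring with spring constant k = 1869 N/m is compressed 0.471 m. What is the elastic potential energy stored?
PE = ½kx² = ½×1869×0.471² = 207.3 J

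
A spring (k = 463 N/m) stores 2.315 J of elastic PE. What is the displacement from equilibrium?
PE = ½kx² → x = √(2PE/k) = √(2×2.315/463) = 0.1 m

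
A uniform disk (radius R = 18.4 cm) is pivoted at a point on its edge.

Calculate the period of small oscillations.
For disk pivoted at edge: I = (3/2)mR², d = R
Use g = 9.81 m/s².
I/m = (3/2)R² = 0.05078 m²; d = R = 0.184 m
T = 2π√((3/2)R²/(gR)) = 2π√(3R/(2g)) = 1.054 s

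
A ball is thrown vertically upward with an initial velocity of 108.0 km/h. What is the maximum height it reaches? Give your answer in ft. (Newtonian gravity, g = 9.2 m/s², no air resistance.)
h_max = v₀²/(2g) (with unit conversion) = 160.5 ft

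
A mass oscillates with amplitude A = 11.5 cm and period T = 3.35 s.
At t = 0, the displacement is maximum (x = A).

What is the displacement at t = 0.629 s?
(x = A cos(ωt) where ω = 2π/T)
ω = 2π/T = 2π/3.35 = 1.876 rad/s
x = A cos(ωt) = 11.5×cos(1.876×0.629) = 4.383 cm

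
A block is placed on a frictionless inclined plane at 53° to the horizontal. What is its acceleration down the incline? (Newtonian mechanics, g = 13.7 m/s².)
a = g sin(θ) = 13.7 × sin(53°) = 13.7 × 0.7986 = 10.94 m/s²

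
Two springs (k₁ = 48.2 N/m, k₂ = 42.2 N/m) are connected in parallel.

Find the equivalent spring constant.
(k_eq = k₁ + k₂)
k_eq = k₁ + k₂ = 48.2 + 42.2 = 90.4 N/m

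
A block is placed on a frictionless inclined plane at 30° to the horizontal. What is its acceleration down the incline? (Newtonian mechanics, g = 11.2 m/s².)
a = g sin(θ) = 11.2 × sin(30°) = 11.2 × 0.5 = 5.6 m/s²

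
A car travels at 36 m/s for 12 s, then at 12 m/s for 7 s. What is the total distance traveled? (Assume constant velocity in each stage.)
d₁ = v₁t₁ = 36 × 12 = 432 m
d₂ = v₂t₂ = 12 × 7 = 84 m
d_total = 432 + 84 = 516 m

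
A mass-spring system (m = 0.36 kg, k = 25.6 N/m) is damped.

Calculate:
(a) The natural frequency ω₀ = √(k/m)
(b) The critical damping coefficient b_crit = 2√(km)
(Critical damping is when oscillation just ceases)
ω₀ = √(k/m) = √(25.6/0.36) = 8.433 rad/s
b_crit = 2√(km) = 2√(25.6×0.36) = 6.072 kg/s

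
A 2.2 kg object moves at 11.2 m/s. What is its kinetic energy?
KE = ½mv² = ½×2.2×11.2² = 137.984 J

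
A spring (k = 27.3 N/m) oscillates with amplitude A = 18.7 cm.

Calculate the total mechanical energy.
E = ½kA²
E = ½kA² = ½×27.3×(0.187)² = 0.4773 J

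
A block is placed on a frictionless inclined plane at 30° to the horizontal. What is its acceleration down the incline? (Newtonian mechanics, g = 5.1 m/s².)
a = g sin(θ) = 5.1 × sin(30°) = 5.1 × 0.5 = 2.55 m/s²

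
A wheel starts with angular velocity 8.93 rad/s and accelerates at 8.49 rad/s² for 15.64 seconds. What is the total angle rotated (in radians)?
θ = ω₀t + ½αt² = 8.93×15.64 + ½×8.49×15.64² = 1178.03 rad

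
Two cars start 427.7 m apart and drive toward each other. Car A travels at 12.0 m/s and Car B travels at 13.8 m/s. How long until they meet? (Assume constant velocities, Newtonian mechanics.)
Combined speed: v_combined = 12.0 + 13.8 = 25.8 m/s
Time to meet: t = d/25.8 = 427.7/25.8 = 16.58 s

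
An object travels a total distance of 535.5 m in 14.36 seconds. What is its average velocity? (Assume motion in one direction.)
v_avg = Δd / Δt = 535.5 / 14.36 = 37.29 m/s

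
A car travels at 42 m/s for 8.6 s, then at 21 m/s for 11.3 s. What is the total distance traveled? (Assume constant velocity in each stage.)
d₁ = v₁t₁ = 42 × 8.6 = 361.2 m
d₂ = v₂t₂ = 21 × 11.3 = 237.3 m
d_total = 361.2 + 237.3 = 598.5 m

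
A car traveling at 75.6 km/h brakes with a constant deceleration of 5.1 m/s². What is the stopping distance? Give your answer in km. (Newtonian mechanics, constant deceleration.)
d = v₀² / (2a) (with unit conversion) = 0.04324 km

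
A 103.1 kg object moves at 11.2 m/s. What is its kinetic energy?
KE = ½mv² = ½×103.1×11.2² = 6466.432 J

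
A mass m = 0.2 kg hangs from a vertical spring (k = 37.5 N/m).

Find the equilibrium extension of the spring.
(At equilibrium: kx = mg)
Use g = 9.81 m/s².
x_eq = mg/k = 0.2×9.81/37.5 = 0.05232 m = 5.232 cm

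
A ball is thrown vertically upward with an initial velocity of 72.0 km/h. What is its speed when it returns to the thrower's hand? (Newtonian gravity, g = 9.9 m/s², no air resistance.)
By conservation of energy, the ball returns at the same speed = 72.0 km/h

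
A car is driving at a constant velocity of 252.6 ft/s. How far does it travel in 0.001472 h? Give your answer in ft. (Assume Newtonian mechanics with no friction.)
d = vt (with unit conversion) = 1339.0 ft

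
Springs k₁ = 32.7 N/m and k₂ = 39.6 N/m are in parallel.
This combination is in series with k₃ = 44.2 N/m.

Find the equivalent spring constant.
k₁₂ = k₁ + k₂ = 72.3 N/m (parallel)
1/k_eq = 1/k₁₂ + 1/k₃ → k_eq = 27.43 N/m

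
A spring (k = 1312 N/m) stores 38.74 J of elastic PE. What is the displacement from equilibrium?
PE = ½kx² → x = √(2PE/k) = √(2×38.74/1312) = 0.243 m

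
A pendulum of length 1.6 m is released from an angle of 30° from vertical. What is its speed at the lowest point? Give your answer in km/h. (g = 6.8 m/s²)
h = L(1 − cosθ) = 1.6×(1 − cos30°) = 0.2144 m
v = √(2gh) = √(2×6.8×0.2144) = 1.707 m/s = 6.147 km/h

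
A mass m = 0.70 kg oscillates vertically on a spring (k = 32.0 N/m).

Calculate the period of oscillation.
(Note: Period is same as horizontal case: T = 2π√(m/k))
T = 2π√(m/k) = 2π√(0.7/32.0) = 0.9293 s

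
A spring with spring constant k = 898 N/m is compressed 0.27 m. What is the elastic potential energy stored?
PE = ½kx² = ½×898×0.27² = 32.73 J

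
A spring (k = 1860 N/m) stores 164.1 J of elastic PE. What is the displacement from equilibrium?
PE = ½kx² → x = √(2PE/k) = √(2×164.1/1860) = 0.4201 m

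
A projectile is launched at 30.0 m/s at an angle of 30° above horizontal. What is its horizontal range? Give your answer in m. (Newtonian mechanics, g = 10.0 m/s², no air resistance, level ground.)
R = v₀² sin(2θ) / g = 77.94 m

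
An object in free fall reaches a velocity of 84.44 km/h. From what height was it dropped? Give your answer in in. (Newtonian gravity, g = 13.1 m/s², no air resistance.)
h = v²/(2g) (with unit conversion) = 826.7 in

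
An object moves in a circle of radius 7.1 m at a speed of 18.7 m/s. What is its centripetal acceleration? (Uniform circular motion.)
a_c = v²/r = 18.7²/7.1 = 349.69/7.1 = 49.25 m/s²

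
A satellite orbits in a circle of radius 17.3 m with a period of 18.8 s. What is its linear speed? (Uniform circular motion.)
v = 2πr/T = 2π×17.3/18.8 = 5.78 m/s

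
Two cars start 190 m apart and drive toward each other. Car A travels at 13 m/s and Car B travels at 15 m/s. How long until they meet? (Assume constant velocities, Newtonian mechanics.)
Combined speed: v_combined = 13 + 15 = 28 m/s
Time to meet: t = d/28 = 190/28 = 6.79 s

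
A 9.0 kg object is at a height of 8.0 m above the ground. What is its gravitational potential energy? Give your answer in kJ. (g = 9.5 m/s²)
PE = mgh = 9 kg × 9.5 m/s² × 8 m = 684 J = 0.684 kJ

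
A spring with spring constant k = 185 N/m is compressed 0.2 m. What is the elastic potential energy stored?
PE = ½kx² = ½×185×0.2² = 3.7 J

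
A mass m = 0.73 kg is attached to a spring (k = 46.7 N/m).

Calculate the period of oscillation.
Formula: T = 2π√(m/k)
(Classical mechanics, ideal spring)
T = 2π√(m/k) = 2π√(0.73/46.7) = 0.7856 s; f = 1/T = 1.273 Hz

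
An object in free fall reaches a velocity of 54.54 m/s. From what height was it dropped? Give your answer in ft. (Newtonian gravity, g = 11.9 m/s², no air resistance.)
h = v²/(2g) (with unit conversion) = 410.1 ft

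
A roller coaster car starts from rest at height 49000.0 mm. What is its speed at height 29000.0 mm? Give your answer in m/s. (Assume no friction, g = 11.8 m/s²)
mgh₁ = ½mv₂² + mgh₂ → v₂ = √(2g(h₁−h₂)) = √(2×11.8×(49−29)) = 21.73 m/s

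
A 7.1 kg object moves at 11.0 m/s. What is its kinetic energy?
KE = ½mv² = ½×7.1×11.0² = 429.55 J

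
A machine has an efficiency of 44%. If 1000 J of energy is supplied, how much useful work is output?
W_out = η × W_in = 0.44 × 1000 = 440.0 J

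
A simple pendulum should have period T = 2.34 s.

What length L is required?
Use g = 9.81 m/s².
T = 2π√(L/g) → L = g(T/2π)² = 9.81×(2.34/2π)² = 1.361 m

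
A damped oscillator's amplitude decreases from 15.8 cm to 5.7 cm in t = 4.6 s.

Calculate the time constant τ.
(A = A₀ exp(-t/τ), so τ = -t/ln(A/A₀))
A/A₀ = 5.7/15.8 = 0.3608; ln(A/A₀) = -1.02
τ = −t/ln(A/A₀) = −4.6/-1.02 = 4.512 s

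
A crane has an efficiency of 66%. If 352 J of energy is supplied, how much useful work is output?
W_out = η × W_in = 0.66 × 352 = 232.32 J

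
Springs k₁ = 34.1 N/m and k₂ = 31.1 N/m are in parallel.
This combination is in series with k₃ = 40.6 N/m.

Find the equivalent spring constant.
k₁₂ = k₁ + k₂ = 65.2 N/m (parallel)
1/k_eq = 1/k₁₂ + 1/k₃ → k_eq = 25.02 N/m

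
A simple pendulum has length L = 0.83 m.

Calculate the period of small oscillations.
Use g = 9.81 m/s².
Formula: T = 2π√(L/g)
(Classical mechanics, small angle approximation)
T = 2π√(L/g) = 2π√(0.83/9.81) = 1.828 s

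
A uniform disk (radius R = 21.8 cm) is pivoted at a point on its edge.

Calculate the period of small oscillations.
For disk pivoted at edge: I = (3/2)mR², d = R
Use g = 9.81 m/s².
I/m = (3/2)R² = 0.07129 m²; d = R = 0.218 m
T = 2π√((3/2)R²/(gR)) = 2π√(3R/(2g)) = 1.147 s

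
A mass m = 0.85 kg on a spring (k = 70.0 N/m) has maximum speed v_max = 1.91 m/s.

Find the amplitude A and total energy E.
½mv²_max = ½kA² → A = v_max√(m/k) = 1.91×√(0.85/70.0) = 0.2105 m = 21.05 cm
E = ½mv²_max = ½×0.85×1.91² = 1.55 J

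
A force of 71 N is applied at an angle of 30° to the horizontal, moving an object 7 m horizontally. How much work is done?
W = Fd cosθ = 71×7×cos(30°) = 430.41 J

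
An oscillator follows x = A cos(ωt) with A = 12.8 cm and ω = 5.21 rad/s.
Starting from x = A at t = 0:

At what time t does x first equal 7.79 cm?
cos(ωt) = x/A = 7.79/12.8 = 0.6086
ωt = arccos(0.6086) = 0.9165 rad
t = 0.9165/5.21 = 0.1759 s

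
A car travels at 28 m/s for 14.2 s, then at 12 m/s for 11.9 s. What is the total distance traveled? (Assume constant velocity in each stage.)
d₁ = v₁t₁ = 28 × 14.2 = 397.6 m
d₂ = v₂t₂ = 12 × 11.9 = 142.8 m
d_total = 397.6 + 142.8 = 540.4 m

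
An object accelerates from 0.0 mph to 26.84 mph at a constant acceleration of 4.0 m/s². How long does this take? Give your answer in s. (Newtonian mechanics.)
t = (v - v₀)/a (with unit conversion) = 3.0 s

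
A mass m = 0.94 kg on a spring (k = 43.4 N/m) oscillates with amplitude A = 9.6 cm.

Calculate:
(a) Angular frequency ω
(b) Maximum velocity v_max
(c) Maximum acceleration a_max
ω = √(k/m) = √(43.4/0.94) = 6.795 rad/s
v_max = ωA = 6.795×0.096 = 0.6523 m/s
a_max = ω²A = 6.795²×0.096 = 4.432 m/s²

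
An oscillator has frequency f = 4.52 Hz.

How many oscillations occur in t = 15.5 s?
n = f×t = 4.52×15.5 = 70.06 oscillations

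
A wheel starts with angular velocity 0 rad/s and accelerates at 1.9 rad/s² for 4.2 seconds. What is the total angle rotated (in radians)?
θ = ω₀t + ½αt² = 0×4.2 + ½×1.9×4.2² = 16.76 rad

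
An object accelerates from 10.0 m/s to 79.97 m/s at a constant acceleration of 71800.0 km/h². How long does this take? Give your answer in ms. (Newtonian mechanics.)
t = (v - v₀)/a (with unit conversion) = 12630.0 ms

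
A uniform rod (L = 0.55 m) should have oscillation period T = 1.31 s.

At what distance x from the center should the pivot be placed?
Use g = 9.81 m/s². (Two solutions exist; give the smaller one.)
T = 2π√((L²/12 + x²)/(gx)). Let c = T²g/(4π²) = 0.4264.
x² − cx + L²/12 = 0 → x = (c − √(c² − L²/3))/2 = 0.0709 m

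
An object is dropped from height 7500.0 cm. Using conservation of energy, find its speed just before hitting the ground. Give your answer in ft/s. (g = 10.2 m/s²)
mgh = ½mv² → v = √(2gh) = √(2×10.2×75) = 39.12 m/s = 128.3 ft/s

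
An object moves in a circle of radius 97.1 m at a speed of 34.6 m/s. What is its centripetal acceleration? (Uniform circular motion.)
a_c = v²/r = 34.6²/97.1 = 1197.16/97.1 = 12.33 m/s²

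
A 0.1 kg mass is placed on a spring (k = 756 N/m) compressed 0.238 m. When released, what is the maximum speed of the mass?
½kx² = ½mv² → v = x√(k/m) = 0.238×√(756/0.1) = 20.69 m/s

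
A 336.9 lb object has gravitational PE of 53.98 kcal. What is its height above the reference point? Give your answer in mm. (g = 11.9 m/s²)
PE = mgh → h = PE/(mg) = 2.259e+05 J / (152.8 kg × 11.9 m/s²) = 124.2 m = 124200.0 mm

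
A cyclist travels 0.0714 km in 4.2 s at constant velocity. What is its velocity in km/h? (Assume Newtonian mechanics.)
v = d/t (with unit conversion) = 61.2 km/h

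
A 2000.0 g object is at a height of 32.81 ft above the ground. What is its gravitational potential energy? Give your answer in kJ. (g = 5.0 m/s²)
PE = mgh = 2 kg × 5.0 m/s² × 10 m = 100 J = 0.1 kJ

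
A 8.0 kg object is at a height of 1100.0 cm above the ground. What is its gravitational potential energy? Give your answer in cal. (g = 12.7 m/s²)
PE = mgh = 8 kg × 12.7 m/s² × 11 m = 1118 J = 267.1 cal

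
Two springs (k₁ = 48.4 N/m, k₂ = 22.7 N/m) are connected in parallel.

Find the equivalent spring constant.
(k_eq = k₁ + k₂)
k_eq = k₁ + k₂ = 48.4 + 22.7 = 71.1 N/m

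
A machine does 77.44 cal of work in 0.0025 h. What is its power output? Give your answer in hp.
P = W/t = 324 J / 9 s = 36 W = 0.04828 hp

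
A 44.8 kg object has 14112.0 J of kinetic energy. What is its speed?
KE = ½mv² → v = √(2KE/m) = √(2×14112.0/44.8) = 25.1 m/s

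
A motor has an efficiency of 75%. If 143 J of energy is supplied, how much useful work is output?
W_out = η × W_in = 0.75 × 143 = 107.25 J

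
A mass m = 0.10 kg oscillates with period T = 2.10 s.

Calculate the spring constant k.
T = 2π√(m/k) → k = m(2π/T)² = 0.1×(2π/2.1)² = 0.8952 N/m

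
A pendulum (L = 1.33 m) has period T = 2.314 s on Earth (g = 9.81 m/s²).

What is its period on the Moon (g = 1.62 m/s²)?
T = 2π√(L/g), so T_moon/T_earth = √(g_earth/g_moon)
T_moon = 2π√(1.33/1.62) = 5.693 s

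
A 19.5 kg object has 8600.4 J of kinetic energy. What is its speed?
KE = ½mv² → v = √(2KE/m) = √(2×8600.4/19.5) = 29.7 m/s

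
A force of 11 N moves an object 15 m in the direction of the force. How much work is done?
W = Fd = 11×15 = 165.0 J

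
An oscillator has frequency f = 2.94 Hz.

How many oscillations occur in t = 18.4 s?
n = f×t = 2.94×18.4 = 54.1 oscillations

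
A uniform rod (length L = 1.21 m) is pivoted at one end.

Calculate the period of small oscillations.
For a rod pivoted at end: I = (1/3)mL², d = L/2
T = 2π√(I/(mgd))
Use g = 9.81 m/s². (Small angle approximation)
I/m = (1/3)L² = 0.488 m²; d = L/2 = 0.605 m
T = 2π√(I/(mgd)) = 2π√(0.488/(9.81×0.605)) = 1.802 s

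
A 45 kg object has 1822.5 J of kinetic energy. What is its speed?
KE = ½mv² → v = √(2KE/m) = √(2×1822.5/45) = 9.0 m/s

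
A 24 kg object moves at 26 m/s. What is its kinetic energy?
KE = ½mv² = ½×24×26² = 8112.0 J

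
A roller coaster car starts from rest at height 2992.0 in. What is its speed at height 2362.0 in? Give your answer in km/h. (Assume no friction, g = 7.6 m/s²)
mgh₁ = ½mv₂² + mgh₂ → v₂ = √(2g(h₁−h₂)) = √(2×7.6×(76−59.99)) = 15.6 m/s = 56.15 km/h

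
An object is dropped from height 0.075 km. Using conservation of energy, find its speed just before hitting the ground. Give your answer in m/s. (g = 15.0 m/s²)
mgh = ½mv² → v = √(2gh) = √(2×15.0×75) = 47.43 m/s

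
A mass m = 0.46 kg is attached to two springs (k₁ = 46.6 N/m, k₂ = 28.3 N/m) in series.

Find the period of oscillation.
k_eq = k₁k₂/(k₁+k₂) = 17.61 N/m
T = 2π√(m/k_eq) = 2π√(0.46/17.61) = 1.016 s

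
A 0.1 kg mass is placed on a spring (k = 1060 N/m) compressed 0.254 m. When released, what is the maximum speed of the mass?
½kx² = ½mv² → v = x√(k/m) = 0.254×√(1060/0.1) = 26.15 m/s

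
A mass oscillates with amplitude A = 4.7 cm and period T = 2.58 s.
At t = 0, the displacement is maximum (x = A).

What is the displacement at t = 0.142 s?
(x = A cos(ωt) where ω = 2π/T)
ω = 2π/T = 2π/2.58 = 2.435 rad/s
x = A cos(ωt) = 4.7×cos(2.435×0.142) = 4.422 cm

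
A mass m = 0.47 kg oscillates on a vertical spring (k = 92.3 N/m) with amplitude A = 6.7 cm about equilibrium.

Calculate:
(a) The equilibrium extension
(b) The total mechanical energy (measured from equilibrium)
x_eq = mg/k = 0.47×9.81/92.3 = 0.04995 m = 4.995 cm
E = ½kA² = ½×92.3×(0.067)² = 0.2072 J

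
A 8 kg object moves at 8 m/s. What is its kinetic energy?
KE = ½mv² = ½×8×8² = 256.0 J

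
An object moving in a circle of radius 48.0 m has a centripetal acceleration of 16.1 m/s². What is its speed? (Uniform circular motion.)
v = √(a_c × r) = √(16.1 × 48.0) = 27.8 m/s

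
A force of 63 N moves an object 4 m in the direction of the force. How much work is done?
W = Fd = 63×4 = 252.0 J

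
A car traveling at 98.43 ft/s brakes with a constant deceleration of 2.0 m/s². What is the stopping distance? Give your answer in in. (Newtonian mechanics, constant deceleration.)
d = v₀² / (2a) (with unit conversion) = 8859.0 in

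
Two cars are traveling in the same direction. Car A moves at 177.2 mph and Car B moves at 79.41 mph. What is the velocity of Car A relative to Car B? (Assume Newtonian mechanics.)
v_rel = v_A - v_B = 177.2 - 79.41 = 97.79 mph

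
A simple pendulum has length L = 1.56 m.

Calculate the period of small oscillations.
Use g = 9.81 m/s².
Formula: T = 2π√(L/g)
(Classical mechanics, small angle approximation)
T = 2π√(L/g) = 2π√(1.56/9.81) = 2.506 s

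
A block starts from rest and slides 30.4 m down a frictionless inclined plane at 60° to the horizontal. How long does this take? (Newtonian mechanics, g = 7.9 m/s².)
a = g sin(θ) = 7.9 × sin(60°) = 6.84 m/s²
t = √(2d/a) = √(2 × 30.4 / 6.84) = 2.98 s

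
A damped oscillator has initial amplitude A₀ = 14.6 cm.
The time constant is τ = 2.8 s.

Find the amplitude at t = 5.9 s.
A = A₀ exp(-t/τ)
A = A₀ exp(−t/τ) = 14.6×exp(−5.9/2.8) = 1.775 cm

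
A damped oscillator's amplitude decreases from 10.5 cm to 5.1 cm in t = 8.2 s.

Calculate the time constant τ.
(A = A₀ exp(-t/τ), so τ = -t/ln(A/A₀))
A/A₀ = 5.1/10.5 = 0.4857; ln(A/A₀) = -0.7221
τ = −t/ln(A/A₀) = −8.2/-0.7221 = 11.36 s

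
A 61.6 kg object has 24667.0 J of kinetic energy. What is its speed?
KE = ½mv² → v = √(2KE/m) = √(2×24667.0/61.6) = 28.3 m/s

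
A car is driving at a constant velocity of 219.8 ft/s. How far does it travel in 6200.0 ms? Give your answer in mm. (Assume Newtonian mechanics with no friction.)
d = vt (with unit conversion) = 415400.0 mm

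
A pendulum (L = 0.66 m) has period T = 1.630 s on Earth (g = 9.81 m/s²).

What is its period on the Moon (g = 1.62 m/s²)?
T = 2π√(L/g), so T_moon/T_earth = √(g_earth/g_moon)
T_moon = 2π√(0.66/1.62) = 4.01 s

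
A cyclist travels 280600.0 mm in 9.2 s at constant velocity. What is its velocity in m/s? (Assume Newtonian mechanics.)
v = d/t (with unit conversion) = 30.5 m/s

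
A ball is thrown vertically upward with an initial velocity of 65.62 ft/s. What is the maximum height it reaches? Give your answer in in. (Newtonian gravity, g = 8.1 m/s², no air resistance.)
h_max = v₀²/(2g) (with unit conversion) = 972.2 in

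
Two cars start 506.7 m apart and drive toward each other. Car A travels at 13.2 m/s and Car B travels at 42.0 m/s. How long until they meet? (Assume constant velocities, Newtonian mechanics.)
Combined speed: v_combined = 13.2 + 42.0 = 55.2 m/s
Time to meet: t = d/55.2 = 506.7/55.2 = 9.18 s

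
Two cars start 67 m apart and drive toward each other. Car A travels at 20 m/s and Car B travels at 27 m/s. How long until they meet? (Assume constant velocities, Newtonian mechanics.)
Combined speed: v_combined = 20 + 27 = 47 m/s
Time to meet: t = d/47 = 67/47 = 1.43 s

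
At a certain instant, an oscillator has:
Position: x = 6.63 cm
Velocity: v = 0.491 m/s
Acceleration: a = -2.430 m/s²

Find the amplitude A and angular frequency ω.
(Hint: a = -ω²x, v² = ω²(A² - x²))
a = −ω²x → ω = √(|a|/x) = √(2.43/0.0663) = 6.054 rad/s
v² = ω²(A² − x²) → A = √(x² + v²/ω²) = √(0.0663² + 0.491²/6.054²) = 0.1048 m = 10.48 cm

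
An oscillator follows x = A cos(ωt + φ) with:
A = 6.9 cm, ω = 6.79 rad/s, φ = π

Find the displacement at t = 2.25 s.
x = A cos(ωt + φ) = 6.9×cos(6.79×2.25 + π) = 6.271 cm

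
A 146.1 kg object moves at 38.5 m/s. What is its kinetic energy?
KE = ½mv² = ½×146.1×38.5² = 108278.4 J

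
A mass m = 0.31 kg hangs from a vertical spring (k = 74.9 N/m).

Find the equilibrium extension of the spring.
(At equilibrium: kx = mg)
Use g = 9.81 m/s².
x_eq = mg/k = 0.31×9.81/74.9 = 0.0406 m = 4.06 cm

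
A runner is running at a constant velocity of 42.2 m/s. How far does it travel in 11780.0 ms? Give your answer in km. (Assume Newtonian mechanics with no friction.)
d = vt (with unit conversion) = 0.4971 km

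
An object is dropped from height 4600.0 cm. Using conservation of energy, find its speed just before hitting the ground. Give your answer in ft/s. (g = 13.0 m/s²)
mgh = ½mv² → v = √(2gh) = √(2×13.0×46) = 34.58 m/s = 113.5 ft/s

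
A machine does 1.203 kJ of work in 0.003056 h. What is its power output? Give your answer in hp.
P = W/t = 1203 J / 11 s = 109.3 W = 0.1466 hp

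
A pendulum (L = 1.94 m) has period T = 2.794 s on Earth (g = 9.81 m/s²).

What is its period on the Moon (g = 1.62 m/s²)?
T = 2π√(L/g), so T_moon/T_earth = √(g_earth/g_moon)
T_moon = 2π√(1.94/1.62) = 6.876 s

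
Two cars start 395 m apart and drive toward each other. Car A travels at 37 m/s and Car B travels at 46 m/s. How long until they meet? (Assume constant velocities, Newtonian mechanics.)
Combined speed: v_combined = 37 + 46 = 83 m/s
Time to meet: t = d/83 = 395/83 = 4.76 s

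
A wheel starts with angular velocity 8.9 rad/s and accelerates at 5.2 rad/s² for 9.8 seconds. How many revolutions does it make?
θ = ω₀t + ½αt² = 8.9×9.8 + ½×5.2×9.8² = 336.92 rad
Revolutions = θ/(2π) = 336.92/(2π) = 53.62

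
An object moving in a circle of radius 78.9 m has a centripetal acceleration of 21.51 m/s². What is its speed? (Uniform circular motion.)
v = √(a_c × r) = √(21.51 × 78.9) = 41.2 m/s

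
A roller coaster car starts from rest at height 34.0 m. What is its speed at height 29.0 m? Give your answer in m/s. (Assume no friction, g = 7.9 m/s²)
mgh₁ = ½mv₂² + mgh₂ → v₂ = √(2g(h₁−h₂)) = √(2×7.9×(34−29)) = 8.888 m/s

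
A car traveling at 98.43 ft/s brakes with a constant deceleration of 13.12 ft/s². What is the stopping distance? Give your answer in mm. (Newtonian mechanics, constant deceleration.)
d = v₀² / (2a) (with unit conversion) = 112500.0 mm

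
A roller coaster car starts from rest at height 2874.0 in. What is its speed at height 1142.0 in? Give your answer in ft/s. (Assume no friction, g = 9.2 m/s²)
mgh₁ = ½mv₂² + mgh₂ → v₂ = √(2g(h₁−h₂)) = √(2×9.2×(73−29.01)) = 28.45 m/s = 93.34 ft/s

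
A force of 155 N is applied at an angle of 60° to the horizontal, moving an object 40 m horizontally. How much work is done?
W = Fd cosθ = 155×40×cos(60°) = 3100.0 J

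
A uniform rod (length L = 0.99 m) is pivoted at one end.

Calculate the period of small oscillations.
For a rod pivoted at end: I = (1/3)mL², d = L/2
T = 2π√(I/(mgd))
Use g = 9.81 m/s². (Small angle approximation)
I/m = (1/3)L² = 0.3267 m²; d = L/2 = 0.495 m
T = 2π√(I/(mgd)) = 2π√(0.3267/(9.81×0.495)) = 1.63 s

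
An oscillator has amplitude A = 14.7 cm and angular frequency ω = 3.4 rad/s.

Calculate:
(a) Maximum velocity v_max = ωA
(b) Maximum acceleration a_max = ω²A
v_max = ωA = 3.4×0.147 = 0.4998 m/s
a_max = ω²A = 3.4²×0.147 = 1.699 m/s²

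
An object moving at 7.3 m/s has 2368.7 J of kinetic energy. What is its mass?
KE = ½mv² → m = 2KE/v² = 2×2368.7/7.3² = 88.9 kg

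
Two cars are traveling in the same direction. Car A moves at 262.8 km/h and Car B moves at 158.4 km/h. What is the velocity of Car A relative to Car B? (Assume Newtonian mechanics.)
v_rel = v_A - v_B = 262.8 - 158.4 = 104.4 km/h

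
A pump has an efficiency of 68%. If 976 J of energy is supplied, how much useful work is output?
W_out = η × W_in = 0.68 × 976 = 663.68 J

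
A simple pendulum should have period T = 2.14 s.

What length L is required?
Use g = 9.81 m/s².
T = 2π√(L/g) → L = g(T/2π)² = 9.81×(2.14/2π)² = 1.138 m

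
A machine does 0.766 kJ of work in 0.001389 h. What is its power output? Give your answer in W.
P = W/t = 766 J / 5 s = 153.2 W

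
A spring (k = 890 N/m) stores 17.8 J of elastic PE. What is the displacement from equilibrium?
PE = ½kx² → x = √(2PE/k) = √(2×17.8/890) = 0.2 m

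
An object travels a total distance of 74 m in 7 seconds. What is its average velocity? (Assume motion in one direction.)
v_avg = Δd / Δt = 74 / 7 = 10.57 m/s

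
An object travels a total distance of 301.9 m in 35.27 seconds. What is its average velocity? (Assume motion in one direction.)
v_avg = Δd / Δt = 301.9 / 35.27 = 8.56 m/s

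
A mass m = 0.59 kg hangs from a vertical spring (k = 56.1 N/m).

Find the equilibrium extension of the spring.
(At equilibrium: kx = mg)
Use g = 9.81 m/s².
x_eq = mg/k = 0.59×9.81/56.1 = 0.1032 m = 10.32 cm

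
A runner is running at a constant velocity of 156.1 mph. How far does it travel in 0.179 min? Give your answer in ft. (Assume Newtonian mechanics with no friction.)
d = vt (with unit conversion) = 2459.0 ft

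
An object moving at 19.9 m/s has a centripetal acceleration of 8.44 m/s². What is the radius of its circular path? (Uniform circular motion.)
r = v²/a_c = 19.9²/8.44 = 46.92 m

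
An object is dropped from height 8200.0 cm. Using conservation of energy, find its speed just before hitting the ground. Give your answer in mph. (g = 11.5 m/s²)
mgh = ½mv² → v = √(2gh) = √(2×11.5×82) = 43.43 m/s = 97.15 mph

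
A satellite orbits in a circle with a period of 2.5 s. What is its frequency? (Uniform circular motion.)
f = 1/T = 1/2.5 = 0.4 Hz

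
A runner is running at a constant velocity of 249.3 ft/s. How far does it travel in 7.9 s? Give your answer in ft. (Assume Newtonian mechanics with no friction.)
d = vt (with unit conversion) = 1969.0 ft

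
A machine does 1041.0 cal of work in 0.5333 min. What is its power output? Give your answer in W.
P = W/t = 4356 J / 32 s = 136.1 W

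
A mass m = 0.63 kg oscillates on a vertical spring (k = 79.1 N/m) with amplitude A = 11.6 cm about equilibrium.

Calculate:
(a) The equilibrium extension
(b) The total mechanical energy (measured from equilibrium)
x_eq = mg/k = 0.63×9.81/79.1 = 0.07813 m = 7.813 cm
E = ½kA² = ½×79.1×(0.116)² = 0.5322 J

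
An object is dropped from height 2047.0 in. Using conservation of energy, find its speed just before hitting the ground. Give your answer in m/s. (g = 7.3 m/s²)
mgh = ½mv² → v = √(2gh) = √(2×7.3×51.99) = 27.55 m/s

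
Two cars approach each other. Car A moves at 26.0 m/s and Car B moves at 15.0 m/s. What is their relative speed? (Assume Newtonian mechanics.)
v_rel = v_A + v_B = 26.0 + 15.0 = 41.0 m/s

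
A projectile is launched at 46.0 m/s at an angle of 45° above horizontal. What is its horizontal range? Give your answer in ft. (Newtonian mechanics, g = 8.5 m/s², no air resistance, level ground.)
R = v₀² sin(2θ) / g (with unit conversion) = 816.7 ft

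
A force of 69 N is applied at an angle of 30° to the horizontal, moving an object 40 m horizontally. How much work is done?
W = Fd cosθ = 69×40×cos(30°) = 2390.2 J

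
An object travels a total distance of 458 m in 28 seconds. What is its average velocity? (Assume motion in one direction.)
v_avg = Δd / Δt = 458 / 28 = 16.36 m/s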